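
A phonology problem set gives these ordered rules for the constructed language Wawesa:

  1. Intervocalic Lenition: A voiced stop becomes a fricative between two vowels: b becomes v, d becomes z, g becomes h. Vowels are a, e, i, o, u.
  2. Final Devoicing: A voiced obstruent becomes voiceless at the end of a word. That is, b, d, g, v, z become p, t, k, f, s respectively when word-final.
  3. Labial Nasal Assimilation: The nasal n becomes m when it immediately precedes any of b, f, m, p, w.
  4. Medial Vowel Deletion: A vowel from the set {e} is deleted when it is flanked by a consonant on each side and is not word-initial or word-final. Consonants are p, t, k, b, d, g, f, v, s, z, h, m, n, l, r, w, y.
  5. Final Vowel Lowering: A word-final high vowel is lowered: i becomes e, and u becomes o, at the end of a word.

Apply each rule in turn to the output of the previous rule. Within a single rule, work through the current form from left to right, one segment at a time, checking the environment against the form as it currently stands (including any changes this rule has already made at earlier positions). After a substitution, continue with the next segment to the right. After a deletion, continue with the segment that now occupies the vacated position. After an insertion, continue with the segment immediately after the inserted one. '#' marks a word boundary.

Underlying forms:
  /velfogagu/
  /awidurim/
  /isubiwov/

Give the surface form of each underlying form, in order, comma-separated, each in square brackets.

[vlfohaho], [awizurim], [isuviwof]

/velfogagu/:
  1 Intervocalic Lenition: [velfogagu] → [velfohahu]
  2 Final Devoicing: no change — [velfohahu]
  3 Labial Nasal Assimilation: no change — [velfohahu]
  4 Medial Vowel Deletion: [velfohahu] → [vlfohahu]
  5 Final Vowel Lowering: [vlfohahu] → [vlfohaho]
/awidurim/:
  1 Intervocalic Lenition: [awidurim] → [awizurim]
  2 Final Devoicing: no change — [awizurim]
  3 Labial Nasal Assimilation: no change — [awizurim]
  4 Medial Vowel Deletion: no change — [awizurim]
  5 Final Vowel Lowering: no change — [awizurim]
/isubiwov/:
  1 Intervocalic Lenition: [isubiwov] → [isuviwov]
  2 Final Devoicing: [isuviwov] → [isuviwof]
  3 Labial Nasal Assimilation: no change — [isuviwof]
  4 Medial Vowel Deletion: no change — [isuviwof]
  5 Final Vowel Lowering: no change — [isuviwof]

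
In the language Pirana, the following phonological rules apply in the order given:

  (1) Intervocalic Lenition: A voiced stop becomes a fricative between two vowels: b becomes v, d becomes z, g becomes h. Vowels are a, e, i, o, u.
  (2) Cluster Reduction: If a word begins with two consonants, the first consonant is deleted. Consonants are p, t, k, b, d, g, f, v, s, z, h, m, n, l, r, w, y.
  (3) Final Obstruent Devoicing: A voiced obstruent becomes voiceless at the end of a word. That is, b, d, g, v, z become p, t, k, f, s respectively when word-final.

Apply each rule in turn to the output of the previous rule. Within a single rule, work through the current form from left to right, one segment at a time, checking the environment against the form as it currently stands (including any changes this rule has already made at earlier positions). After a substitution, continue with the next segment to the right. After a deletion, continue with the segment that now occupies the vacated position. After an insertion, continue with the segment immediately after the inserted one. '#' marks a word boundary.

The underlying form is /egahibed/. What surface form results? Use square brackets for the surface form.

[ehahivet]

(1) Intervocalic Lenition: [egahibed] → [ehahived]
(2) Cluster Reduction: no change — [ehahived]
(3) Final Obstruent Devoicing: [ehahived] → [ehahivet]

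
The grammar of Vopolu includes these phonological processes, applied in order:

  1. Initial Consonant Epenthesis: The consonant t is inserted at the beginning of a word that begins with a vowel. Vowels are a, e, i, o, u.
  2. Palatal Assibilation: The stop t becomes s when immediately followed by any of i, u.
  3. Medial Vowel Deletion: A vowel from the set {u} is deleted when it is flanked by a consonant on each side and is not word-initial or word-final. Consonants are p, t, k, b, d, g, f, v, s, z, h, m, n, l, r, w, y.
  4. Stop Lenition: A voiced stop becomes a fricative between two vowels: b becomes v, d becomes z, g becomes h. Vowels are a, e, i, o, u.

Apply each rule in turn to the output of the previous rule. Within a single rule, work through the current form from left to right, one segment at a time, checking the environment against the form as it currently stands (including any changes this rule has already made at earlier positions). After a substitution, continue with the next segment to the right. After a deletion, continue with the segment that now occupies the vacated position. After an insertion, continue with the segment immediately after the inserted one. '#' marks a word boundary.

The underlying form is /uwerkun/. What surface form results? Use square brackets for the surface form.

1 Initial Consonant Epenthesis: [uwerkun] → [tuwerkun]
2 Palatal Assibilation: [tuwerkun] → [suwerkun]
3 Medial Vowel Deletion: [suwerkun] → [swerkn]
4 Stop Lenition: no change — [swerkn]

[swerkn]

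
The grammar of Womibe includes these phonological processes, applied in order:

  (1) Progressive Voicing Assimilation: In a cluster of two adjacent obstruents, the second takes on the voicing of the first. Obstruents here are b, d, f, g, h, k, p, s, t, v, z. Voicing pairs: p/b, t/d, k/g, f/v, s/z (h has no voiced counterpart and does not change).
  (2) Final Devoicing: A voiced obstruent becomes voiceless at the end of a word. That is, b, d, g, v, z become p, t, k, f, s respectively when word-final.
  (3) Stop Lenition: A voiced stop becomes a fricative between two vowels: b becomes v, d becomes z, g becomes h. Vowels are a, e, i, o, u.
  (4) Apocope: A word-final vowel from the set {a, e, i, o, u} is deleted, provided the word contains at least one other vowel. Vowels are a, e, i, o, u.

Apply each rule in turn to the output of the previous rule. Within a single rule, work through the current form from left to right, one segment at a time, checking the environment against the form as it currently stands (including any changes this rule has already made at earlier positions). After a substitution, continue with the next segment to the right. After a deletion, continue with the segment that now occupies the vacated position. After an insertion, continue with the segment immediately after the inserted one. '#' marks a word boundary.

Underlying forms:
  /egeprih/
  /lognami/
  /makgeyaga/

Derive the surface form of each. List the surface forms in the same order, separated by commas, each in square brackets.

/egeprih/:
  (1) Progressive Voicing Assimilation: no change — [egeprih]
  (2) Final Devoicing: no change — [egeprih]
  (3) Stop Lenition: [egeprih] → [eheprih]
  (4) Apocope: no change — [eheprih]
/lognami/:
  (1) Progressive Voicing Assimilation: no change — [lognami]
  (2) Final Devoicing: no change — [lognami]
  (3) Stop Lenition: no change — [lognami]
  (4) Apocope: [lognami] → [lognam]
/makgeyaga/:
  (1) Progressive Voicing Assimilation: [makgeyaga] → [makkeyaga]
  (2) Final Devoicing: no change — [makkeyaga]
  (3) Stop Lenition: [makkeyaga] → [makkeyaha]
  (4) Apocope: [makkeyaha] → [makkeyah]

[eheprih], [lognam], [makkeyah]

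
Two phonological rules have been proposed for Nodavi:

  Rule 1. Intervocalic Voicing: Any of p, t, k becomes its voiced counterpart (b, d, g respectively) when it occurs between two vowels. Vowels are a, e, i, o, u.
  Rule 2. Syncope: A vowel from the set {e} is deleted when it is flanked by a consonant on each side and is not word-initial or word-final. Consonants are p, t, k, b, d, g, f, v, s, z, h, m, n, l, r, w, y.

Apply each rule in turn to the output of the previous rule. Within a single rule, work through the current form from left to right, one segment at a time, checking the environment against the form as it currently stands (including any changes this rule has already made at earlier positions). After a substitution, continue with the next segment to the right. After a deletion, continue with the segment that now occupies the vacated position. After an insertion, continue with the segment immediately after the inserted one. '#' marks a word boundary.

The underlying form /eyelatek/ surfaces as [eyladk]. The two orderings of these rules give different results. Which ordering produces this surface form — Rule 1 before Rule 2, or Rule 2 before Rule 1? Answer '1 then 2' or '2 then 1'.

Order 1 then 2:
  1 Intervocalic Voicing: [eyelatek] → [eyeladek]
  2 Syncope: [eyeladek] → [eyladk]
  result: [eyladk]
Order 2 then 1:
  2 Syncope: [eyelatek] → [eylatk]
  1 Intervocalic Voicing: no change — [eylatk]
  result: [eylatk]

1 then 2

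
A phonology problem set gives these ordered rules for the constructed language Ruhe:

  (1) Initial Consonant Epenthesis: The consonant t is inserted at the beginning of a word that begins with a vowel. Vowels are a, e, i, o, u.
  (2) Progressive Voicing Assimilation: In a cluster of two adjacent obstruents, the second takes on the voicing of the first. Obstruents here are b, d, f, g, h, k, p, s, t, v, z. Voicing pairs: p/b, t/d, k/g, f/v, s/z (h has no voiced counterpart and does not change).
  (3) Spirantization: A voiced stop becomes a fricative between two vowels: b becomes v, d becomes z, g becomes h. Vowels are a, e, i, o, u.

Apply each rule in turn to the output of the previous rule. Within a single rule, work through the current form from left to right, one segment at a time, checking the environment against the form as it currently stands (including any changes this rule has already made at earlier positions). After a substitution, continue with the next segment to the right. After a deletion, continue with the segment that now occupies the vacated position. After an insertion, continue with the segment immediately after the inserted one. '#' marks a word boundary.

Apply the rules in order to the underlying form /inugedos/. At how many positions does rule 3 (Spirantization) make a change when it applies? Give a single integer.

2

(1) Initial Consonant Epenthesis: [inugedos] → [tinugedos]
(2) Progressive Voicing Assimilation: no change — [tinugedos]
(3) Spirantization: [tinugedos] → [tinuhezos]
Rule 3 changed 2 position(s).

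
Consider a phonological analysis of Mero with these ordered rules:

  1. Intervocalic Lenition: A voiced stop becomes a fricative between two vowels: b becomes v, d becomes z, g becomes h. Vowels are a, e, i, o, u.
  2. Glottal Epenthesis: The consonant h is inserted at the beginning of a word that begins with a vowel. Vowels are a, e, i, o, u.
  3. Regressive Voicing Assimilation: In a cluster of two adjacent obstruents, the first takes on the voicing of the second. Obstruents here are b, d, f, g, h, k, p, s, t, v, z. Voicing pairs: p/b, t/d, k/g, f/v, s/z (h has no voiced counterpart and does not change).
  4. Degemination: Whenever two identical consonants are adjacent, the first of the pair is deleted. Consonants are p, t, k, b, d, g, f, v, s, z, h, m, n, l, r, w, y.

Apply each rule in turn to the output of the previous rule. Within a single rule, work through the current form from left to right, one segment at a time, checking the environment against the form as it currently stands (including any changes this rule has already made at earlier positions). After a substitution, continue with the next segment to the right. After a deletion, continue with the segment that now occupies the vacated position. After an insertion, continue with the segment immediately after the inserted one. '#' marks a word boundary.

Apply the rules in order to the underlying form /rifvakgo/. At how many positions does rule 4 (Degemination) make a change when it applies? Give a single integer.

2

1 Intervocalic Lenition: no change — [rifvakgo]
2 Glottal Epenthesis: no change — [rifvakgo]
3 Regressive Voicing Assimilation: [rifvakgo] → [rivvaggo]
4 Degemination: [rivvaggo] → [rivago]
Rule 4 changed 2 position(s).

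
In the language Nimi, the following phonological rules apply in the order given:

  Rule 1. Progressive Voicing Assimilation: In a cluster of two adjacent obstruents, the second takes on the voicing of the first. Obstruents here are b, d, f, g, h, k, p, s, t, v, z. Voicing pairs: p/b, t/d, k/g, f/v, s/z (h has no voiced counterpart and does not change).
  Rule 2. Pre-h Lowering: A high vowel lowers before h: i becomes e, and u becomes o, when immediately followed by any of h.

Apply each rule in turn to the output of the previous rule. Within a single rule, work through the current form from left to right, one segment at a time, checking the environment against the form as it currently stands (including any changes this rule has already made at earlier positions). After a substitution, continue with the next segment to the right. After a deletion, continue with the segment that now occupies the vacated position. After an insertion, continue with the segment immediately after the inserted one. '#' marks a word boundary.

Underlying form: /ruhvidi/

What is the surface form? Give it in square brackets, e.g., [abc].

[rohfidi]

Rule 1 Progressive Voicing Assimilation: [ruhvidi] → [ruhfidi]
Rule 2 Pre-h Lowering: [ruhfidi] → [rohfidi]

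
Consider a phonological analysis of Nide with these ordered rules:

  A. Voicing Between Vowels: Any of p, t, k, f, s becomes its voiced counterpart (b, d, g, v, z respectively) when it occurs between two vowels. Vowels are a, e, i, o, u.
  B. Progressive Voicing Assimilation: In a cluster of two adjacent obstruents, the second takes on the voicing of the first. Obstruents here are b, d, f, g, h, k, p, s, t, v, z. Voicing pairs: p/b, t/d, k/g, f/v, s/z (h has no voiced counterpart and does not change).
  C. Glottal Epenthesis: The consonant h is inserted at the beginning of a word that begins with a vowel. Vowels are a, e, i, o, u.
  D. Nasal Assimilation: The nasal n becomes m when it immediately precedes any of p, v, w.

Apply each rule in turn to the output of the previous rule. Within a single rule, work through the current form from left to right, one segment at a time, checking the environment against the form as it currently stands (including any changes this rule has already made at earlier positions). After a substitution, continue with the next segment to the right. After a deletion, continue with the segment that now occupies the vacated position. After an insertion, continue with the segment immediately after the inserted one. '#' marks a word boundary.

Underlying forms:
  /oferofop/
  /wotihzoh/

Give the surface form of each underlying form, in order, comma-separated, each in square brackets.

/oferofop/:
  A Voicing Between Vowels: [oferofop] → [overovop]
  B Progressive Voicing Assimilation: no change — [overovop]
  C Glottal Epenthesis: [overovop] → [hoverovop]
  D Nasal Assimilation: no change — [hoverovop]
/wotihzoh/:
  A Voicing Between Vowels: [wotihzoh] → [wodihzoh]
  B Progressive Voicing Assimilation: [wodihzoh] → [wodihsoh]
  C Glottal Epenthesis: no change — [wodihsoh]
  D Nasal Assimilation: no change — [wodihsoh]

[hoverovop], [wodihsoh]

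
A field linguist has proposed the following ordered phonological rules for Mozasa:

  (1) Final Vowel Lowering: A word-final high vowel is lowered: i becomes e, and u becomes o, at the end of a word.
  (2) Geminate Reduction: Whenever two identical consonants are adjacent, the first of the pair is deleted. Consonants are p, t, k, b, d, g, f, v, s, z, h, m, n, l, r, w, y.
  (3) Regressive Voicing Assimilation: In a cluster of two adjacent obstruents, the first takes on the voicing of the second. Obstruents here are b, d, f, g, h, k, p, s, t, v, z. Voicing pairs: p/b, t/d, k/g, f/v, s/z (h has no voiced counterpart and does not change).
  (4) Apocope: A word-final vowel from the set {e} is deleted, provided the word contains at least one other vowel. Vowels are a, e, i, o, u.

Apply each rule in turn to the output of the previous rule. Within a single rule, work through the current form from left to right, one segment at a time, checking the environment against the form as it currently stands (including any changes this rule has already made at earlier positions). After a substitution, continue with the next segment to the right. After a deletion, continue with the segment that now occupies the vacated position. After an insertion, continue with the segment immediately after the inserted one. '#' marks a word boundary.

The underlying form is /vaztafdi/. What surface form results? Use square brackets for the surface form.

(1) Final Vowel Lowering: [vaztafdi] → [vaztafde]
(2) Geminate Reduction: no change — [vaztafde]
(3) Regressive Voicing Assimilation: [vaztafde] → [vastavde]
(4) Apocope: [vastavde] → [vastavd]

[vastavd]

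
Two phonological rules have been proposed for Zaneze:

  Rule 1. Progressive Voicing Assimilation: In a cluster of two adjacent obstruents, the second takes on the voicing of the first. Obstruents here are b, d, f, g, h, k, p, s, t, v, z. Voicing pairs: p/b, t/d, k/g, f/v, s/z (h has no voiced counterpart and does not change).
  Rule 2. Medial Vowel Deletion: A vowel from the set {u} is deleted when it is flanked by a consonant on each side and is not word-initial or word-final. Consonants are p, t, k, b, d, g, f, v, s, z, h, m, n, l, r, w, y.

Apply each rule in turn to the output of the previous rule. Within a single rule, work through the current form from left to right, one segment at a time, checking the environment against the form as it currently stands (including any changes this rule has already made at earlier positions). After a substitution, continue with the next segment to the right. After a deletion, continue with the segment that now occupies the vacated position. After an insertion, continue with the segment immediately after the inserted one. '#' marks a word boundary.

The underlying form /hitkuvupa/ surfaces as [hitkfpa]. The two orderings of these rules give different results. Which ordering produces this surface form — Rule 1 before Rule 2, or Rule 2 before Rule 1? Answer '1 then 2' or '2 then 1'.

Order 1 then 2:
  1 Progressive Voicing Assimilation: no change — [hitkuvupa]
  2 Medial Vowel Deletion: [hitkuvupa] → [hitkvpa]
  result: [hitkvpa]
Order 2 then 1:
  2 Medial Vowel Deletion: [hitkuvupa] → [hitkvpa]
  1 Progressive Voicing Assimilation: [hitkvpa] → [hitkfpa]
  result: [hitkfpa]

2 then 1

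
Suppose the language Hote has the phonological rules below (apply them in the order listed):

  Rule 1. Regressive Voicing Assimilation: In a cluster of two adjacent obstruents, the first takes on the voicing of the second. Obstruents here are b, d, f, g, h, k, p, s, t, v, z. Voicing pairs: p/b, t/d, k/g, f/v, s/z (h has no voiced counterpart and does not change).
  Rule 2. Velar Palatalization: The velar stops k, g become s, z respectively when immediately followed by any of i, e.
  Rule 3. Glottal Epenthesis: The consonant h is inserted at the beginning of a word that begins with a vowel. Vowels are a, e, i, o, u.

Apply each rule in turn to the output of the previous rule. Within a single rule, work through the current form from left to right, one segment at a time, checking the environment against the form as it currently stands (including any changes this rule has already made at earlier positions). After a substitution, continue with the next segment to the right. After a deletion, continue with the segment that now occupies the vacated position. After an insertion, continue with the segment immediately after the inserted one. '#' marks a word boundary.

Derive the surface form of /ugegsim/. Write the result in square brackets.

Rule 1 Regressive Voicing Assimilation: [ugegsim] → [ugeksim]
Rule 2 Velar Palatalization: [ugeksim] → [uzeksim]
Rule 3 Glottal Epenthesis: [uzeksim] → [huzeksim]

[huzeksim]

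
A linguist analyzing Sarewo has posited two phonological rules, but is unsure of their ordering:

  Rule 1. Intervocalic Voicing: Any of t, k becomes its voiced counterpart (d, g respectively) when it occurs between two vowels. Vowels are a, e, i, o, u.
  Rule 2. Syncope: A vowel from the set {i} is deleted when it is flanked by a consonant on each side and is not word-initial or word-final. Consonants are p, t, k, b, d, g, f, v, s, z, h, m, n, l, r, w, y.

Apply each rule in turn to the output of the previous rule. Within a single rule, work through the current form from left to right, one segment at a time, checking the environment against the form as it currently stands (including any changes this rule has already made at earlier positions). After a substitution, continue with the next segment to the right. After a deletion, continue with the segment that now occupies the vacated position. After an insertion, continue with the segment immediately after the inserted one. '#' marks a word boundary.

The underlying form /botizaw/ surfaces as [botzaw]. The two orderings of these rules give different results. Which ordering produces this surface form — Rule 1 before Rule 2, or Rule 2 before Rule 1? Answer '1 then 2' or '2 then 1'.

2 then 1

Order 1 then 2:
  1 Intervocalic Voicing: [botizaw] → [bodizaw]
  2 Syncope: [bodizaw] → [bodzaw]
  result: [bodzaw]
Order 2 then 1:
  2 Syncope: [botizaw] → [botzaw]
  1 Intervocalic Voicing: no change — [botzaw]
  result: [botzaw]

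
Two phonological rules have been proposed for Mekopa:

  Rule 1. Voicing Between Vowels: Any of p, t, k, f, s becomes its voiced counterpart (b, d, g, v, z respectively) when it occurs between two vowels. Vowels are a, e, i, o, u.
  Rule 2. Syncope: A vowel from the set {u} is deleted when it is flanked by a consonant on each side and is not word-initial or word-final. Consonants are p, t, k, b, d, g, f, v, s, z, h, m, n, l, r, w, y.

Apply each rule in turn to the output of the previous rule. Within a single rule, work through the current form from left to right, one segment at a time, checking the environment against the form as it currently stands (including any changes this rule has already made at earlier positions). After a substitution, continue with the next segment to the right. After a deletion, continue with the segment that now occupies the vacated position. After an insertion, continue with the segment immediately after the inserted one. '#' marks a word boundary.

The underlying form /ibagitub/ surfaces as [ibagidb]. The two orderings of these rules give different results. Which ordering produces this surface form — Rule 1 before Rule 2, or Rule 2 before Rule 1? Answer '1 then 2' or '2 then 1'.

1 then 2

Order 1 then 2:
  1 Voicing Between Vowels: [ibagitub] → [ibagidub]
  2 Syncope: [ibagidub] → [ibagidb]
  result: [ibagidb]
Order 2 then 1:
  2 Syncope: [ibagitub] → [ibagitb]
  1 Voicing Between Vowels: no change — [ibagitb]
  result: [ibagitb]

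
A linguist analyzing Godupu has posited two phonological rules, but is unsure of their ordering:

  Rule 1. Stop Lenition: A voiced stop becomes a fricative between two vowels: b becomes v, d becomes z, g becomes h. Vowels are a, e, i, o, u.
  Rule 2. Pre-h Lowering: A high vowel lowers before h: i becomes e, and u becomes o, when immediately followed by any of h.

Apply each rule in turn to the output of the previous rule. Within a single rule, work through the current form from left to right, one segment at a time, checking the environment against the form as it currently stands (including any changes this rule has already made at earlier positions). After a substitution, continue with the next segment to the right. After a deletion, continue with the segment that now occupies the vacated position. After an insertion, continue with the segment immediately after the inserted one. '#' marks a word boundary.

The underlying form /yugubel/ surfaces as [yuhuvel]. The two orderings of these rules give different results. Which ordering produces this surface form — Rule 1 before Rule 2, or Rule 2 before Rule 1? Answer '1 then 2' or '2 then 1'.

2 then 1

Order 1 then 2:
  1 Stop Lenition: [yugubel] → [yuhuvel]
  2 Pre-h Lowering: [yuhuvel] → [yohuvel]
  result: [yohuvel]
Order 2 then 1:
  2 Pre-h Lowering: no change — [yugubel]
  1 Stop Lenition: [yugubel] → [yuhuvel]
  result: [yuhuvel]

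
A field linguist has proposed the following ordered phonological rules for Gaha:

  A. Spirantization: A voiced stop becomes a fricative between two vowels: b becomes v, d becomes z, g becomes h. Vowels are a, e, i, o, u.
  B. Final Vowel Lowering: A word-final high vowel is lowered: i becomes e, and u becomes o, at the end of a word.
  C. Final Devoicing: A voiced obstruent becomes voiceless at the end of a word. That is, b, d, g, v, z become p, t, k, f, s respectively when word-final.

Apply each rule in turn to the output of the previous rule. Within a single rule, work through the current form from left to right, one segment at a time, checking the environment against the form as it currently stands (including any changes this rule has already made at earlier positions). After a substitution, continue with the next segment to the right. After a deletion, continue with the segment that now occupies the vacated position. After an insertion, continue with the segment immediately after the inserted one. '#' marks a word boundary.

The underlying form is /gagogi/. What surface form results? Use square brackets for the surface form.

A Spirantization: [gagogi] → [gahohi]
B Final Vowel Lowering: [gahohi] → [gahohe]
C Final Devoicing: no change — [gahohe]

[gahohe]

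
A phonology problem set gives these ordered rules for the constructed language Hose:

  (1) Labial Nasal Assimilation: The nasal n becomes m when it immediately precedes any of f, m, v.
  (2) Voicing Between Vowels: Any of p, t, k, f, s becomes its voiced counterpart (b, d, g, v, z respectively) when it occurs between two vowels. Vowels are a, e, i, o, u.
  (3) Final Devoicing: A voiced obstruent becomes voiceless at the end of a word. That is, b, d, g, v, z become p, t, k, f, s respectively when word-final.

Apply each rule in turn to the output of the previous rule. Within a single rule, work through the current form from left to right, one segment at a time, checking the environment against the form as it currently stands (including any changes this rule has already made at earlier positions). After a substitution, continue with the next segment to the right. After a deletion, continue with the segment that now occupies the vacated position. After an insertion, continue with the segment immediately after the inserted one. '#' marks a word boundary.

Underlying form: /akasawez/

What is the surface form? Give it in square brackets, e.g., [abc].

(1) Labial Nasal Assimilation: no change — [akasawez]
(2) Voicing Between Vowels: [akasawez] → [agazawez]
(3) Final Devoicing: [agazawez] → [agazawes]

[agazawes]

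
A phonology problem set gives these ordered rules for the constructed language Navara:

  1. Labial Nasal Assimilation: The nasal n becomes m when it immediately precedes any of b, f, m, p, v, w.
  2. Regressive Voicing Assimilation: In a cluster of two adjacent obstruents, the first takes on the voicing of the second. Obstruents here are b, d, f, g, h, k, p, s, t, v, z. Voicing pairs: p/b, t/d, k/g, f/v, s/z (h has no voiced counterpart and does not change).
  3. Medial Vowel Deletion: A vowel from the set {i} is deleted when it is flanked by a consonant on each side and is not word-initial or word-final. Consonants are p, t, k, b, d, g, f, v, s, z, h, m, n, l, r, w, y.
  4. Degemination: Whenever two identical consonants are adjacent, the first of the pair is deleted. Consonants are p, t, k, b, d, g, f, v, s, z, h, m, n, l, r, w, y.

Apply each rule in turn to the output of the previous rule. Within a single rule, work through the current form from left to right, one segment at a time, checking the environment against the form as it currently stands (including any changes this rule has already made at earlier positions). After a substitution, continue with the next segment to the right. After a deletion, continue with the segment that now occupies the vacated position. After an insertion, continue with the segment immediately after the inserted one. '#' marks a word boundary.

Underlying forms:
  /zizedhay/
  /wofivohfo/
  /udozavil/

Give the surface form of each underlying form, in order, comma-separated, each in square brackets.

[zethay], [wofvohfo], [udozavl]

/zizedhay/:
  1 Labial Nasal Assimilation: no change — [zizedhay]
  2 Regressive Voicing Assimilation: [zizedhay] → [zizethay]
  3 Medial Vowel Deletion: [zizethay] → [zzethay]
  4 Degemination: [zzethay] → [zethay]
/wofivohfo/:
  1 Labial Nasal Assimilation: no change — [wofivohfo]
  2 Regressive Voicing Assimilation: no change — [wofivohfo]
  3 Medial Vowel Deletion: [wofivohfo] → [wofvohfo]
  4 Degemination: no change — [wofvohfo]
/udozavil/:
  1 Labial Nasal Assimilation: no change — [udozavil]
  2 Regressive Voicing Assimilation: no change — [udozavil]
  3 Medial Vowel Deletion: [udozavil] → [udozavl]
  4 Degemination: no change — [udozavl]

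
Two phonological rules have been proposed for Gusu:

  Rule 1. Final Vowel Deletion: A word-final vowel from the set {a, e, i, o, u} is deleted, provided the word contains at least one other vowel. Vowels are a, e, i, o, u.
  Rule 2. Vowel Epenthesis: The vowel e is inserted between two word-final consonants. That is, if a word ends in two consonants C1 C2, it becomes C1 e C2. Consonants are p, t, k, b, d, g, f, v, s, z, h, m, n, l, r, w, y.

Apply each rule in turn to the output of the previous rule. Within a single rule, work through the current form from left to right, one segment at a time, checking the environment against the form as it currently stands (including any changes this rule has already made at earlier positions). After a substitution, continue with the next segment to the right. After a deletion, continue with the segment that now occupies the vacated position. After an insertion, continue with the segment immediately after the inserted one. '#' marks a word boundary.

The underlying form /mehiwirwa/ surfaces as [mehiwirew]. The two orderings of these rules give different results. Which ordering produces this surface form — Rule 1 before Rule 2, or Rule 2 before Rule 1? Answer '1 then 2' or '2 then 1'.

Order 1 then 2:
  1 Final Vowel Deletion: [mehiwirwa] → [mehiwirw]
  2 Vowel Epenthesis: [mehiwirw] → [mehiwirew]
  result: [mehiwirew]
Order 2 then 1:
  2 Vowel Epenthesis: no change — [mehiwirwa]
  1 Final Vowel Deletion: [mehiwirwa] → [mehiwirw]
  result: [mehiwirw]

1 then 2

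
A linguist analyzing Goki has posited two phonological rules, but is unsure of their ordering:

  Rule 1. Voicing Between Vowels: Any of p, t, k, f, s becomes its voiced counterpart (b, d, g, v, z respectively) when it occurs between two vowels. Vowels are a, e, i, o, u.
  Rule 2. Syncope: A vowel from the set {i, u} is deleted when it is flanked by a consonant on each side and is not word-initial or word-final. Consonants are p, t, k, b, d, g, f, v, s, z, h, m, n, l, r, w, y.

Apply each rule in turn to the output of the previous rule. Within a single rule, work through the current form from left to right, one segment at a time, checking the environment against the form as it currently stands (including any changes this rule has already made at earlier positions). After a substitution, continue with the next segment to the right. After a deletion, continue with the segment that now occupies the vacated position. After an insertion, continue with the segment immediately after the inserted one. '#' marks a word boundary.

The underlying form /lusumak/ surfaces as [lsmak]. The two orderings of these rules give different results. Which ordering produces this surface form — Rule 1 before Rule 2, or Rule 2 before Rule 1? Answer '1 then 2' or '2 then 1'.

2 then 1

Order 1 then 2:
  1 Voicing Between Vowels: [lusumak] → [luzumak]
  2 Syncope: [luzumak] → [lzmak]
  result: [lzmak]
Order 2 then 1:
  2 Syncope: [lusumak] → [lsmak]
  1 Voicing Between Vowels: no change — [lsmak]
  result: [lsmak]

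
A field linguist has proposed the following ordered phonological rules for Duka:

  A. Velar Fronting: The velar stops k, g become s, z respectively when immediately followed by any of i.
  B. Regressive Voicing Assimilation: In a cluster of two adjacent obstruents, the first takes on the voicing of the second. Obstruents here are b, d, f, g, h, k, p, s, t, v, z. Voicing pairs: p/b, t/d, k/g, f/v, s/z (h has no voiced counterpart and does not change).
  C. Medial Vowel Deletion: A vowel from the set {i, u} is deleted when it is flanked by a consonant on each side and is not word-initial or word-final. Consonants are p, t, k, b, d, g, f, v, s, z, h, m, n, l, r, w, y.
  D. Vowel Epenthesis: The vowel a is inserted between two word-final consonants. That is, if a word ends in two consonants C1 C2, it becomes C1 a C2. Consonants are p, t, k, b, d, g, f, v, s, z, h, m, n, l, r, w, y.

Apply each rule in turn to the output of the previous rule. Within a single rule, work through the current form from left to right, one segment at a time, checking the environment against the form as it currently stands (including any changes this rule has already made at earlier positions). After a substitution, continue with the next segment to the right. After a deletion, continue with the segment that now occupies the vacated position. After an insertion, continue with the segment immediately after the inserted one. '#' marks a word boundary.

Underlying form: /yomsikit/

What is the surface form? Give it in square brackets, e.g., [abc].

[yomssat]

A Velar Fronting: [yomsikit] → [yomsisit]
B Regressive Voicing Assimilation: no change — [yomsisit]
C Medial Vowel Deletion: [yomsisit] → [yomsst]
D Vowel Epenthesis: [yomsst] → [yomssat]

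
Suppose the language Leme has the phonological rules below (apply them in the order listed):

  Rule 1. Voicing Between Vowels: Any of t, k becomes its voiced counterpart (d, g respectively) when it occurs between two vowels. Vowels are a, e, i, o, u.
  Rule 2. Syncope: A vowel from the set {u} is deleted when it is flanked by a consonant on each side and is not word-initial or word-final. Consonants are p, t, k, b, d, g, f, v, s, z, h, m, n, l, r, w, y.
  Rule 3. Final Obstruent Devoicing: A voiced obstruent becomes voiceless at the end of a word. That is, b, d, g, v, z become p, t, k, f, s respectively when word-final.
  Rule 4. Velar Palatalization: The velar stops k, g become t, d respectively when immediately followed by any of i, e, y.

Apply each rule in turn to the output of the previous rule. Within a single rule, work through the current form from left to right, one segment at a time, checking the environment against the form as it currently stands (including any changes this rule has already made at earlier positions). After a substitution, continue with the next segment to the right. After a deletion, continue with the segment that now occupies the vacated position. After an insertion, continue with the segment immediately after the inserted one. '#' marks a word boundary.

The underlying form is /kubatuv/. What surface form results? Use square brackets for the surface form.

[kbadf]

Rule 1 Voicing Between Vowels: [kubatuv] → [kubaduv]
Rule 2 Syncope: [kubaduv] → [kbadv]
Rule 3 Final Obstruent Devoicing: [kbadv] → [kbadf]
Rule 4 Velar Palatalization: no change — [kbadf]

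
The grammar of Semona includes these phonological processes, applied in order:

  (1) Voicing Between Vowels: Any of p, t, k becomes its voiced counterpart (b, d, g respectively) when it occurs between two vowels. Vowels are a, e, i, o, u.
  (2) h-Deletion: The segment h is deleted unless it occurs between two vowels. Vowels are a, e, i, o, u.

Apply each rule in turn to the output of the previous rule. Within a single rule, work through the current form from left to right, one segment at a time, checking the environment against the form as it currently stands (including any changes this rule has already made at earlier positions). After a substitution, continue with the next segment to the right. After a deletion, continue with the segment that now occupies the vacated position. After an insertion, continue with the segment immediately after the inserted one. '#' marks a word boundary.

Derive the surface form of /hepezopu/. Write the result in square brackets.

(1) Voicing Between Vowels: [hepezopu] → [hebezobu]
(2) h-Deletion: [hebezobu] → [ebezobu]

[ebezobu]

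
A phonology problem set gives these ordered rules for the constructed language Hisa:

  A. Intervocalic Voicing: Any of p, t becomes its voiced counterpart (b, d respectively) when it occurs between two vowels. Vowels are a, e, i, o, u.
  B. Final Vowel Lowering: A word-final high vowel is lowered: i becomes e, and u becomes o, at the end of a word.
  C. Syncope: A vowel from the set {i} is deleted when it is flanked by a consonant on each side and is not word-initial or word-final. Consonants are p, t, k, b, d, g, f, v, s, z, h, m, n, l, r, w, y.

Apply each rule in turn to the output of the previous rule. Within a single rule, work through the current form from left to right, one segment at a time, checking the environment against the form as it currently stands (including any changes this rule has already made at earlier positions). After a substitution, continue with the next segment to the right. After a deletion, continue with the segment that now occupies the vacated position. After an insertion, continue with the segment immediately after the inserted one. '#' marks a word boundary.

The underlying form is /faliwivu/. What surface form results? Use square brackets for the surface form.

[falwvo]

A Intervocalic Voicing: no change — [faliwivu]
B Final Vowel Lowering: [faliwivu] → [faliwivo]
C Syncope: [faliwivo] → [falwvo]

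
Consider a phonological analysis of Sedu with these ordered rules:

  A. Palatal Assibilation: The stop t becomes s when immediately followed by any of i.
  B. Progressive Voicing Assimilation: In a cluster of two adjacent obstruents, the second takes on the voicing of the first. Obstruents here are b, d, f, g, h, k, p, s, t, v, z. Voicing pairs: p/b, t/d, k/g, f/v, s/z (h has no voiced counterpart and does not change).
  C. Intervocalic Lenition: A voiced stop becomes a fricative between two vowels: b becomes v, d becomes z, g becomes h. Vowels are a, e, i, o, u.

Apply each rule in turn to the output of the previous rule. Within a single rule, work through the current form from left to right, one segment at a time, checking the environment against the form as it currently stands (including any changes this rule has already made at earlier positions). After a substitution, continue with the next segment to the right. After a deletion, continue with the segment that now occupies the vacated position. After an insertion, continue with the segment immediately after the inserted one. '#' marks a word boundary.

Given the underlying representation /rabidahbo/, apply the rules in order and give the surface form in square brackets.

[ravizahpo]

A Palatal Assibilation: no change — [rabidahbo]
B Progressive Voicing Assimilation: [rabidahbo] → [rabidahpo]
C Intervocalic Lenition: [rabidahpo] → [ravizahpo]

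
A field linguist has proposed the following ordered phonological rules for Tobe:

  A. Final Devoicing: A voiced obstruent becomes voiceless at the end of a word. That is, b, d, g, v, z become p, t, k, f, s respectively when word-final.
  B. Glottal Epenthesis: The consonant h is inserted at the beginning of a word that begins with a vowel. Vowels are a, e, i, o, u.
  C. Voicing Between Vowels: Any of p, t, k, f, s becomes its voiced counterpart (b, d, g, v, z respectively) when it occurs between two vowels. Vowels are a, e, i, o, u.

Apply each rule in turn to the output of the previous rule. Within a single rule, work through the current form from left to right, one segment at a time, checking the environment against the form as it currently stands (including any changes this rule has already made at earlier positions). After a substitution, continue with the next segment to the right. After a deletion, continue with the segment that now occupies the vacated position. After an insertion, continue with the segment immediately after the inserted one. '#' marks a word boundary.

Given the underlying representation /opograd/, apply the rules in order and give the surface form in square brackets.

A Final Devoicing: [opograd] → [opograt]
B Glottal Epenthesis: [opograt] → [hopograt]
C Voicing Between Vowels: [hopograt] → [hobograt]

[hobograt]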